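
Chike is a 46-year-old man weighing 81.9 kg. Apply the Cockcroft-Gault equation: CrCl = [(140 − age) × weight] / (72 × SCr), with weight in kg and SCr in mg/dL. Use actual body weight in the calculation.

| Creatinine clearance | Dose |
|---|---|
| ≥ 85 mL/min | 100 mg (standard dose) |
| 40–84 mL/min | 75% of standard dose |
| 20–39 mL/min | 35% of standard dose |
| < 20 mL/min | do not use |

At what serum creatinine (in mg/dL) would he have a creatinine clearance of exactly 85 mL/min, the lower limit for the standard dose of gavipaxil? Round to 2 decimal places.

Standard dose requires CrCl ≥ 85 mL/min.
Set (140 − 46) × 81.9 / (72 × SCr) = 85
SCr = (140 − 46) × 81.9 / (72 × 85) = 1.258 mg/dL

1.26 mg/dL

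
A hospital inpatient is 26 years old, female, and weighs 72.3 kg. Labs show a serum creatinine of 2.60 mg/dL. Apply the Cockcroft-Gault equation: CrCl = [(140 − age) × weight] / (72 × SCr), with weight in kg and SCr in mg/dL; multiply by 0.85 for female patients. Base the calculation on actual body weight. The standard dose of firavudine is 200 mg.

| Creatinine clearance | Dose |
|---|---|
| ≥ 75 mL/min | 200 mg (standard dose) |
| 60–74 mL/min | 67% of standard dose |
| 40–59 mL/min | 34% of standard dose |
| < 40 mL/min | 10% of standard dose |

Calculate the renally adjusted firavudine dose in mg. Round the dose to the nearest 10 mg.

20 mg

CrCl = (140 − 26) × 72.3 / (72 × 2.6) × 0.85 = 8242.2 / 187.20 × 0.85 ≈ 37.4 mL/min
CrCl ≈ 37 mL/min → bracket < 40 mL/min.
10% of 200 mg = 20 mg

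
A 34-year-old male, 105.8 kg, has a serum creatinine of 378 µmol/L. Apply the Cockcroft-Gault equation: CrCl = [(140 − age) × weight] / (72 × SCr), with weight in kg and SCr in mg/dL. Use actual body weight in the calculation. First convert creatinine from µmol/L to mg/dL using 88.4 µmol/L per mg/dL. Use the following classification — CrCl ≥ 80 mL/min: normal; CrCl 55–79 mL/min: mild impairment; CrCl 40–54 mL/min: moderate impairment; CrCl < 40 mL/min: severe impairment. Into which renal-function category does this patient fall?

severe impairment

SCr = 378 / 88.4 = 4.276 mg/dL
CrCl = (140 − 34) × 105.8 / (72 × 4.276) = 11214.8 / 307.87 ≈ 36.4 mL/min
36 mL/min falls in the 'severe impairment' range.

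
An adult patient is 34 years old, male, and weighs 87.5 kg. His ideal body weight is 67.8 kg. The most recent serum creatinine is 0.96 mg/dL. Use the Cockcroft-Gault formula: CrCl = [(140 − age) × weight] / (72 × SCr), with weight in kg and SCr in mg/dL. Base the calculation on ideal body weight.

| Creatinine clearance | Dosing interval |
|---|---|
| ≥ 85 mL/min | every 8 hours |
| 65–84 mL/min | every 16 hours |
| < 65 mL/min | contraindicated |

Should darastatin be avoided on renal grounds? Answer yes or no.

CrCl = (140 − 34) × 67.8 / (72 × 0.96) = 7186.8 / 69.12 ≈ 104.0 mL/min
CrCl ≈ 104 mL/min, which is ≥ 65 mL/min.

no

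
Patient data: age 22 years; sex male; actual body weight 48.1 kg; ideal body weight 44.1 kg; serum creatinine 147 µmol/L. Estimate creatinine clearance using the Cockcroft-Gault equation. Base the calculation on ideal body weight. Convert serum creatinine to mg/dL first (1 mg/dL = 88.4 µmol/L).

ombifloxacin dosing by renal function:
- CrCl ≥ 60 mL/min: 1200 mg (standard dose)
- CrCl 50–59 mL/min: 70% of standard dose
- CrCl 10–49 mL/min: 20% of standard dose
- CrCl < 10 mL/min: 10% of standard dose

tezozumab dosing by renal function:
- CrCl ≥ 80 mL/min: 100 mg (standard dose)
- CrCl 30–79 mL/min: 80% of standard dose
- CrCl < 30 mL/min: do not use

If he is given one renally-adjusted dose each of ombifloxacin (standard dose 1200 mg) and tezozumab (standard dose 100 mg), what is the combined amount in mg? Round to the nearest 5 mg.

320 mg

SCr = 147 / 88.4 = 1.663 mg/dL
CrCl = (140 − 22) × 44.1 / (72 × 1.663) = 5203.8 / 119.74 ≈ 43.5 mL/min
CrCl ≈ 43 mL/min.
ombifloxacin: 10–49 mL/min → 20% of 1200 mg = 240 mg.
tezozumab: 30–79 mL/min → 80% of 100 mg = 80 mg.
Total = 240 + 80 = 320 mg.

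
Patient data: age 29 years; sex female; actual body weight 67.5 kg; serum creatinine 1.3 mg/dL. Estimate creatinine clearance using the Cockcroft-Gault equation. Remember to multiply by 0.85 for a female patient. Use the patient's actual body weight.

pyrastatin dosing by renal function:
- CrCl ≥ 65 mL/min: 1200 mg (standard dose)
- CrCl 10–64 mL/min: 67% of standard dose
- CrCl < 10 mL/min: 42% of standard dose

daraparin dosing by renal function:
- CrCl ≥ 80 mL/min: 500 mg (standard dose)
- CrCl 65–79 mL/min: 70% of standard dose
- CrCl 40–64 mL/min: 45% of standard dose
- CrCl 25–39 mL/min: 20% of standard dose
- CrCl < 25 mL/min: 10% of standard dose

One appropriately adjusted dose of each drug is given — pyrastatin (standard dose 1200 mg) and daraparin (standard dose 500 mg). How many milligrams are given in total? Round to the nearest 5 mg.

CrCl = (140 − 29) × 67.5 / (72 × 1.3) × 0.85 = 7492.5 / 93.60 × 0.85 ≈ 68.0 mL/min
CrCl ≈ 68 mL/min.
pyrastatin: ≥ 65 mL/min → 100% of 1200 mg = 1200 mg.
daraparin: 65–79 mL/min → 70% of 500 mg = 350 mg.
Total = 1200 + 350 = 1550 mg.

1550 mg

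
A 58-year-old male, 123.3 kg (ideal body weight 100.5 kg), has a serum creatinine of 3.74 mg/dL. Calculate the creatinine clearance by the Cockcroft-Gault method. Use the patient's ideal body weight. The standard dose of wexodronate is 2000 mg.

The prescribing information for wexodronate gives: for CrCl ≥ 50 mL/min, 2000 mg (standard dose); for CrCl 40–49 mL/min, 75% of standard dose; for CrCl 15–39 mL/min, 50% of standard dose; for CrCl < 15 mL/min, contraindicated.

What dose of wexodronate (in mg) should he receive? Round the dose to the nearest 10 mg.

CrCl = (140 − 58) × 100.5 / (72 × 3.74) = 8241.0 / 269.28 ≈ 30.6 mL/min
CrCl ≈ 31 mL/min → bracket 15–39 mL/min.
50% of 2000 mg = 1000 mg

1000 mg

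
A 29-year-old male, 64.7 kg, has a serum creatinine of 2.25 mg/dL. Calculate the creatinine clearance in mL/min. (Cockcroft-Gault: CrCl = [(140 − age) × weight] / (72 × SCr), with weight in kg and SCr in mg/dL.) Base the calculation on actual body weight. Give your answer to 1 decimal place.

CrCl = (140 − 29) × 64.7 / (72 × 2.25) = 7181.7 / 162.00 ≈ 44.3 mL/min

44.3 mL/min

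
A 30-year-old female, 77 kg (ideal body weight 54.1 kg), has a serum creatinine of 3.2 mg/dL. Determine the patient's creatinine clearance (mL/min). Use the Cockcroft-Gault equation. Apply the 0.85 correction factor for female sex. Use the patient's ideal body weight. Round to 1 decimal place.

CrCl = (140 − 30) × 54.1 / (72 × 3.2) × 0.85 = 5951.0 / 230.40 × 0.85 ≈ 22.0 mL/min

22.0 mL/min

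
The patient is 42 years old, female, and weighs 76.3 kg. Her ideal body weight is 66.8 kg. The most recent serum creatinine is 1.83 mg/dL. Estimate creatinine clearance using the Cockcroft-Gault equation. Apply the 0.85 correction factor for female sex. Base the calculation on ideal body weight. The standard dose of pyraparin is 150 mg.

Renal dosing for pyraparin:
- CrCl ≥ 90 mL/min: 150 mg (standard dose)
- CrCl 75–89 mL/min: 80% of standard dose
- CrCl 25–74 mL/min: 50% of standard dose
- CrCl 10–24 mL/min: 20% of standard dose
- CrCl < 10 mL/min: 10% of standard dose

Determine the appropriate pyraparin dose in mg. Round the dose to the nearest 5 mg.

75 mg

CrCl = (140 − 42) × 66.8 / (72 × 1.83) × 0.85 = 6546.4 / 131.76 × 0.85 ≈ 42.2 mL/min
CrCl ≈ 42 mL/min → bracket 25–74 mL/min.
50% of 150 mg = 75 mg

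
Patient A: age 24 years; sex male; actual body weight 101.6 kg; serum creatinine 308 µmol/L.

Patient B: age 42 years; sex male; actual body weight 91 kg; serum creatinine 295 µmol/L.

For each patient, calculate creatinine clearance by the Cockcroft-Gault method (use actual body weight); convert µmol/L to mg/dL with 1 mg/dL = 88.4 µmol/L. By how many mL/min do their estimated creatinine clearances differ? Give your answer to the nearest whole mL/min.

10 mL/min

Patient A: SCr = 308 / 88.4 = 3.484 mg/dL
Patient A: CrCl = (140 − 24) × 101.6 / (72 × 3.484) = 11785.6 / 250.85 ≈ 47.0 mL/min
Patient B: SCr = 295 / 88.4 = 3.337 mg/dL
Patient B: CrCl = (140 − 42) × 91 / (72 × 3.337) = 8918.0 / 240.26 ≈ 37.1 mL/min
|47.0 − 37.1| = 9.9 mL/min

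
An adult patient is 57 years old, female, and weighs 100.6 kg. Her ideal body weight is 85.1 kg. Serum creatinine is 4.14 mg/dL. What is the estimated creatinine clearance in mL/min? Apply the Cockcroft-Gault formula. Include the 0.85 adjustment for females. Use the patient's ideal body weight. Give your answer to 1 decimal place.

20.1 mL/min

CrCl = (140 − 57) × 85.1 / (72 × 4.14) × 0.85 = 7063.3 / 298.08 × 0.85 ≈ 20.1 mL/min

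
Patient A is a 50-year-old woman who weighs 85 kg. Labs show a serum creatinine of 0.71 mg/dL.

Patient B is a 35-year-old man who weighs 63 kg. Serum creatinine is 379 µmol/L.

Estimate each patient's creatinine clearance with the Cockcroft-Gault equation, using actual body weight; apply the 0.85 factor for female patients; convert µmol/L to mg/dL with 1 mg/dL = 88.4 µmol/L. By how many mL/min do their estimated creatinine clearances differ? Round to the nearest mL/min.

106 mL/min

Patient A: CrCl = (140 − 50) × 85 / (72 × 0.71) × 0.85 = 7650.0 / 51.12 × 0.85 ≈ 127.2 mL/min
Patient B: SCr = 379 / 88.4 = 4.287 mg/dL
Patient B: CrCl = (140 − 35) × 63 / (72 × 4.287) = 6615.0 / 308.66 ≈ 21.4 mL/min
|127.2 − 21.4| = 105.8 mL/min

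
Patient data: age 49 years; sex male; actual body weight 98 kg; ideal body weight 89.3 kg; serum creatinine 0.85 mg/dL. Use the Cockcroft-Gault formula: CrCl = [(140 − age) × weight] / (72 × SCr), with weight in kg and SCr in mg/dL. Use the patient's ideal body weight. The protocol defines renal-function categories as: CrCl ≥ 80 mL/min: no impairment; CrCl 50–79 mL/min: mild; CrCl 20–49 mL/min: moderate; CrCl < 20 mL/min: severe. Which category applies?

CrCl = (140 − 49) × 89.3 / (72 × 0.85) = 8126.3 / 61.20 ≈ 132.8 mL/min
133 mL/min falls in the 'no impairment' range.

no impairment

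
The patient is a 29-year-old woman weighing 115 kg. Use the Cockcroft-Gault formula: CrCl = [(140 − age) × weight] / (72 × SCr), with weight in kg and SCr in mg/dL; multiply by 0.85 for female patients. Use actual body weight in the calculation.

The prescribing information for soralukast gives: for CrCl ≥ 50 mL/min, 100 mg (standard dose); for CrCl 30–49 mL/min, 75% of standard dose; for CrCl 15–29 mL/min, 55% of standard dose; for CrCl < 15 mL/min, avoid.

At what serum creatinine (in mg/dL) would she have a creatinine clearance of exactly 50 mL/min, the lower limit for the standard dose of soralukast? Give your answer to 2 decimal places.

Standard dose requires CrCl ≥ 50 mL/min.
Set (140 − 29) × 115 × 0.85 / (72 × SCr) = 50
SCr = (140 − 29) × 115 × 0.85 / (72 × 50) = 3.014 mg/dL

3.01 mg/dL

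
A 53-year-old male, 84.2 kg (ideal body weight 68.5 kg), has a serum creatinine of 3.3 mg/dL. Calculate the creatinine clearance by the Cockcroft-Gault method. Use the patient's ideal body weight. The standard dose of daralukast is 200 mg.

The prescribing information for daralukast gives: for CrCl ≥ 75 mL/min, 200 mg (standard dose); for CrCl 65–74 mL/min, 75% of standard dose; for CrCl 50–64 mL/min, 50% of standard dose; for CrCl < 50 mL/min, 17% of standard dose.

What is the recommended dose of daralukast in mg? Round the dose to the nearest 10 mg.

30 mg

CrCl = (140 − 53) × 68.5 / (72 × 3.3) = 5959.5 / 237.60 ≈ 25.1 mL/min
CrCl ≈ 25 mL/min → bracket < 50 mL/min.
17% of 200 mg = 34 mg → 30 mg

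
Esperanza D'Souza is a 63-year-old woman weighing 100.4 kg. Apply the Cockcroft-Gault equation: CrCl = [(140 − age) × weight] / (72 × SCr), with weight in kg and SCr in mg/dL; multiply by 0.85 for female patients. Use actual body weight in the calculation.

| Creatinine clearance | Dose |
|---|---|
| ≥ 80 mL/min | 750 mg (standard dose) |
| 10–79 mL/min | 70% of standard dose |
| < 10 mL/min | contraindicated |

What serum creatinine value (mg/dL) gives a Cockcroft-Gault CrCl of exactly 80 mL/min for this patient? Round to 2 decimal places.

Standard dose requires CrCl ≥ 80 mL/min.
Set (140 − 63) × 100.4 × 0.85 / (72 × SCr) = 80
SCr = (140 − 63) × 100.4 × 0.85 / (72 × 80) = 1.141 mg/dL

1.14 mg/dL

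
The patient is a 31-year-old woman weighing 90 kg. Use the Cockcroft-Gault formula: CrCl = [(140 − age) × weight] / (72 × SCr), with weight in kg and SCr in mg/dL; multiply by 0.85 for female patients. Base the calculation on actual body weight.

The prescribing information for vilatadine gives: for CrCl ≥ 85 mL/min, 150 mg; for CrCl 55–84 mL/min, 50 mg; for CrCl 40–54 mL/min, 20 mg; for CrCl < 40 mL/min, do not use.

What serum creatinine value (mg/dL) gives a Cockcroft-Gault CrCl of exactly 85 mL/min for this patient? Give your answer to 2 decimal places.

Standard dose requires CrCl ≥ 85 mL/min.
Set (140 − 31) × 90 × 0.85 / (72 × SCr) = 85
SCr = (140 − 31) × 90 × 0.85 / (72 × 85) = 1.363 mg/dL

1.36 mg/dL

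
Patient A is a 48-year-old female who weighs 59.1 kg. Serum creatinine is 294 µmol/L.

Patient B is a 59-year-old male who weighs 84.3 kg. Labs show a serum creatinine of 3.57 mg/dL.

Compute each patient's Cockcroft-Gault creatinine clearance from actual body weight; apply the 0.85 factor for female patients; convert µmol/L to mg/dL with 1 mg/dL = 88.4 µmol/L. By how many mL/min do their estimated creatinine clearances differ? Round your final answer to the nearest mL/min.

Patient A: SCr = 294 / 88.4 = 3.326 mg/dL
Patient A: CrCl = (140 − 48) × 59.1 / (72 × 3.326) × 0.85 = 5437.2 / 239.47 × 0.85 ≈ 19.3 mL/min
Patient B: CrCl = (140 − 59) × 84.3 / (72 × 3.57) = 6828.3 / 257.04 ≈ 26.6 mL/min
|19.3 − 26.6| = 7.3 mL/min

7 mL/min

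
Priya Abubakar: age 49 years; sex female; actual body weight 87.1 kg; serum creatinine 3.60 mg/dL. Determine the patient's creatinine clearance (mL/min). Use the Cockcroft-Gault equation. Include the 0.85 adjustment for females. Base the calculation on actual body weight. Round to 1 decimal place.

CrCl = (140 − 49) × 87.1 / (72 × 3.6) × 0.85 = 7926.1 / 259.20 × 0.85 ≈ 26.0 mL/min

26.0 mL/min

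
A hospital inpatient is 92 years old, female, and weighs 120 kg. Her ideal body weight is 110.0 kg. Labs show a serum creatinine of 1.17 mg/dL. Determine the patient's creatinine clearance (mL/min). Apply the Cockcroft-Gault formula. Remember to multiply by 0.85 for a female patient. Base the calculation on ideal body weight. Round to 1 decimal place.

53.3 mL/min

CrCl = (140 − 92) × 110 / (72 × 1.17) × 0.85 = 5280.0 / 84.24 × 0.85 ≈ 53.3 mL/min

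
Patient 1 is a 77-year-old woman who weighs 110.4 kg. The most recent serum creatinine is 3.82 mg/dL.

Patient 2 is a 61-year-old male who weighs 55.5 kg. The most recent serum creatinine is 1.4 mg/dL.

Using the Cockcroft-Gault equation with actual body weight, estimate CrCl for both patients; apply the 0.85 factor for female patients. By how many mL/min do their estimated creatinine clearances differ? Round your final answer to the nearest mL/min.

22 mL/min

Patient 1: CrCl = (140 − 77) × 110.4 / (72 × 3.82) × 0.85 = 6955.2 / 275.04 × 0.85 ≈ 21.5 mL/min
Patient 2: CrCl = (140 − 61) × 55.5 / (72 × 1.4) = 4384.5 / 100.80 ≈ 43.5 mL/min
|21.5 − 43.5| = 22.0 mL/min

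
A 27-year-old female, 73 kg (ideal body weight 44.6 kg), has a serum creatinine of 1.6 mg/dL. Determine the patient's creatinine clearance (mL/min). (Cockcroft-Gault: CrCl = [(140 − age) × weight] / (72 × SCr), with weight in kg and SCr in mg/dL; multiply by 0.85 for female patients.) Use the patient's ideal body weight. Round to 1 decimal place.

37.2 mL/min

CrCl = (140 − 27) × 44.6 / (72 × 1.6) × 0.85 = 5039.8 / 115.20 × 0.85 ≈ 37.2 mL/min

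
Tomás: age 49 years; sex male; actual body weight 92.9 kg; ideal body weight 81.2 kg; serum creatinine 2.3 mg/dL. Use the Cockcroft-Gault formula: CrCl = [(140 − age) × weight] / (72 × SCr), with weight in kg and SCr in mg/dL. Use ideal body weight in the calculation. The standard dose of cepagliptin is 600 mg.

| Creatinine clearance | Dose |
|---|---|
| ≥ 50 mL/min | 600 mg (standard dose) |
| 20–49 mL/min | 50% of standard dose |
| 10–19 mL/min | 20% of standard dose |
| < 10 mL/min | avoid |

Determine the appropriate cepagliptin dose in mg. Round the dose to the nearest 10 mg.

300 mg

CrCl = (140 − 49) × 81.2 / (72 × 2.3) = 7389.2 / 165.60 ≈ 44.6 mL/min
CrCl ≈ 45 mL/min → bracket 20–49 mL/min.
50% of 600 mg = 300 mg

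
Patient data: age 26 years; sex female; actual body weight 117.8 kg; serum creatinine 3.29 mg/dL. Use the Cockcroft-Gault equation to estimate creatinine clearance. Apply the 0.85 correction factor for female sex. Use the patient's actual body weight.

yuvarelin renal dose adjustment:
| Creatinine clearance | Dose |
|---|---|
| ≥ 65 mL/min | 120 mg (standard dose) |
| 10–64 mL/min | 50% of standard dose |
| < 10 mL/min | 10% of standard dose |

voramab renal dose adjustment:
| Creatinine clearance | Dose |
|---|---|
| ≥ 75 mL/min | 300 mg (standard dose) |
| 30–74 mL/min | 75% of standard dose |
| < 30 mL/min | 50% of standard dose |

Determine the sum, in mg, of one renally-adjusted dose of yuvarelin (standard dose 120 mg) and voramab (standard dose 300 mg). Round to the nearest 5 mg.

285 mg

CrCl = (140 − 26) × 117.8 / (72 × 3.29) × 0.85 = 13429.2 / 236.88 × 0.85 ≈ 48.2 mL/min
CrCl ≈ 48 mL/min.
yuvarelin: 10–64 mL/min → 50% of 120 mg = 60 mg.
voramab: 30–74 mL/min → 75% of 300 mg = 225 mg.
Total = 60 + 225 = 285 mg.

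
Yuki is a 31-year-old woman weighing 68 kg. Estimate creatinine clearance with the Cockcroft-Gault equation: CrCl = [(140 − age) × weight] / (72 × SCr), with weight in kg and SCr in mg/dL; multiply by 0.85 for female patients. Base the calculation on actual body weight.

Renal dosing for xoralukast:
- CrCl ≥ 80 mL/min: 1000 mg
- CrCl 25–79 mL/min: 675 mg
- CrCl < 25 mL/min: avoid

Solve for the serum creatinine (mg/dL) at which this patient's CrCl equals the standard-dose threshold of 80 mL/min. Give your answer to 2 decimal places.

1.09 mg/dL

Standard dose requires CrCl ≥ 80 mL/min.
Set (140 − 31) × 68 × 0.85 / (72 × SCr) = 80
SCr = (140 − 31) × 68 × 0.85 / (72 × 80) = 1.094 mg/dL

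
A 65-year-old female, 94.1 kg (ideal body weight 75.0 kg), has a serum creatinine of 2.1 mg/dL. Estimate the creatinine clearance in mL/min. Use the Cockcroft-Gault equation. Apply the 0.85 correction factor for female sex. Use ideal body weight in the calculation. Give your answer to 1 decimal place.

31.6 mL/min

CrCl = (140 − 65) × 75 / (72 × 2.1) × 0.85 = 5625.0 / 151.20 × 0.85 ≈ 31.6 mL/min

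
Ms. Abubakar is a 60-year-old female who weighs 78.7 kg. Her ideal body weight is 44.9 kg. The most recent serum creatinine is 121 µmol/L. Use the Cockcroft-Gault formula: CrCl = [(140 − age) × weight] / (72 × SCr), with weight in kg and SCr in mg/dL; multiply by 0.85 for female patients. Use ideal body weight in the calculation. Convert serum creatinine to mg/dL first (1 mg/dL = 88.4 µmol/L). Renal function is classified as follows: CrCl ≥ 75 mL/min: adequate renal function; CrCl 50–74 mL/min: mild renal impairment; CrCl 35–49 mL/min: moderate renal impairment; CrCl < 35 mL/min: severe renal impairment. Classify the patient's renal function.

SCr = 121 / 88.4 = 1.369 mg/dL
CrCl = (140 − 60) × 44.9 / (72 × 1.369) × 0.85 = 3592.0 / 98.57 × 0.85 ≈ 31.0 mL/min
31 mL/min falls in the 'severe renal impairment' range.

severe renal impairment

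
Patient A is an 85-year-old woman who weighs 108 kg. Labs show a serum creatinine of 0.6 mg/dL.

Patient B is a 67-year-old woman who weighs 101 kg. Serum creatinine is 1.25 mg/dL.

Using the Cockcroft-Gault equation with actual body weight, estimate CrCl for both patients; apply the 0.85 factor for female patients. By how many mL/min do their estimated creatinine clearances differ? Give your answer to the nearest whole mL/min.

Patient A: CrCl = (140 − 85) × 108 / (72 × 0.6) × 0.85 = 5940.0 / 43.20 × 0.85 ≈ 116.9 mL/min
Patient B: CrCl = (140 − 67) × 101 / (72 × 1.25) × 0.85 = 7373.0 / 90.00 × 0.85 ≈ 69.6 mL/min
|116.9 − 69.6| = 47.3 mL/min

47 mL/min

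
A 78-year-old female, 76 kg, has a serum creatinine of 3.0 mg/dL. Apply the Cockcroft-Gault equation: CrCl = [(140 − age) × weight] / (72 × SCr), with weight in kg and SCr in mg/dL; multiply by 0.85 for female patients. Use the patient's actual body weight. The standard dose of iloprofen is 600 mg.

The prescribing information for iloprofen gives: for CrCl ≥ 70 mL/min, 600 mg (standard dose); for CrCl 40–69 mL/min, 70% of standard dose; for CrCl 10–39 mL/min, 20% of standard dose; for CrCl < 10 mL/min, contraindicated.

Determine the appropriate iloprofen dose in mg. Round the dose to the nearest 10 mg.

120 mg

CrCl = (140 − 78) × 76 / (72 × 3) × 0.85 = 4712.0 / 216.00 × 0.85 ≈ 18.5 mL/min
CrCl ≈ 19 mL/min → bracket 10–39 mL/min.
20% of 600 mg = 120 mg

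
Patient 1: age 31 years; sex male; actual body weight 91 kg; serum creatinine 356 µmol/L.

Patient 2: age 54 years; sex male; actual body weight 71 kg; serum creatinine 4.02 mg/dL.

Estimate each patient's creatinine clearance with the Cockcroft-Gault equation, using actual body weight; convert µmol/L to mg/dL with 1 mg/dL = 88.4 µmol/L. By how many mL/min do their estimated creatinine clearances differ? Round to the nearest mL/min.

Patient 1: SCr = 356 / 88.4 = 4.027 mg/dL
Patient 1: CrCl = (140 − 31) × 91 / (72 × 4.027) = 9919.0 / 289.94 ≈ 34.2 mL/min
Patient 2: CrCl = (140 − 54) × 71 / (72 × 4.02) = 6106.0 / 289.44 ≈ 21.1 mL/min
|34.2 − 21.1| = 13.1 mL/min

13 mL/min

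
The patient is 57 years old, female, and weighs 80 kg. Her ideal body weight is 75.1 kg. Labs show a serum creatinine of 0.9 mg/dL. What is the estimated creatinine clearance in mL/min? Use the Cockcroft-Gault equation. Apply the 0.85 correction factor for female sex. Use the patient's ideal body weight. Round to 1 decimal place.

CrCl = (140 − 57) × 75.1 / (72 × 0.9) × 0.85 = 6233.3 / 64.80 × 0.85 ≈ 81.8 mL/min

81.8 mL/min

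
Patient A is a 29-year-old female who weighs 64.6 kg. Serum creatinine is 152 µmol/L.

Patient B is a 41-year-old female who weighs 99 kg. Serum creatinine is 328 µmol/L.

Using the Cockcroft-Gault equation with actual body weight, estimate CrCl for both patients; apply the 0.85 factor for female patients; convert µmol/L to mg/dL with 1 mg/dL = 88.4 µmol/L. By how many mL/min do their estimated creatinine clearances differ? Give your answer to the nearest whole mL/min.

18 mL/min

Patient A: SCr = 152 / 88.4 = 1.719 mg/dL
Patient A: CrCl = (140 − 29) × 64.6 / (72 × 1.719) × 0.85 = 7170.6 / 123.77 × 0.85 ≈ 49.2 mL/min
Patient B: SCr = 328 / 88.4 = 3.71 mg/dL
Patient B: CrCl = (140 − 41) × 99 / (72 × 3.71) × 0.85 = 9801.0 / 267.12 × 0.85 ≈ 31.2 mL/min
|49.2 − 31.2| = 18.0 mL/min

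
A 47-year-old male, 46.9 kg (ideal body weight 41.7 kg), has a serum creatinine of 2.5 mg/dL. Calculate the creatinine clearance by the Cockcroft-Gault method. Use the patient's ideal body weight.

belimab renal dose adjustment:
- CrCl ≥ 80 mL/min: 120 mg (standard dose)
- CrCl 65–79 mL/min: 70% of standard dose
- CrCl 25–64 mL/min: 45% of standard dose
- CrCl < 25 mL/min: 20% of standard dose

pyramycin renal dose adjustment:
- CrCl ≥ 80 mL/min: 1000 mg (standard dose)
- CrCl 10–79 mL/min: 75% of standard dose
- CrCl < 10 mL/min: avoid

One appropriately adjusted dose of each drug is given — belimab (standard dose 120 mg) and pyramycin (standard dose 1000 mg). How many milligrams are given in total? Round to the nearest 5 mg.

CrCl = (140 − 47) × 41.7 / (72 × 2.5) = 3878.1 / 180.00 ≈ 21.5 mL/min
CrCl ≈ 22 mL/min.
belimab: < 25 mL/min → 20% of 120 mg = 24 mg.
pyramycin: 10–79 mL/min → 75% of 1000 mg = 750 mg.
Total = 24 + 750 = 774 mg.

775 mg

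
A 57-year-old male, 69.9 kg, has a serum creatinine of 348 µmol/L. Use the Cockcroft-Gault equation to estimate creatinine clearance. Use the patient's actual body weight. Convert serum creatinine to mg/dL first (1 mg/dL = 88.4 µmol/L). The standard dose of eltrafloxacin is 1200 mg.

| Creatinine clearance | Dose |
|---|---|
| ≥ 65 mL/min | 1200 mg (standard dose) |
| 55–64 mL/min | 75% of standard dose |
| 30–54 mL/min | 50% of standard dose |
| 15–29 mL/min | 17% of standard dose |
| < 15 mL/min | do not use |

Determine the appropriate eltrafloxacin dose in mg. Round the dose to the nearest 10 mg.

SCr = 348 / 88.4 = 3.937 mg/dL
CrCl = (140 − 57) × 69.9 / (72 × 3.937) = 5801.7 / 283.46 ≈ 20.5 mL/min
CrCl ≈ 20 mL/min → bracket 15–29 mL/min.
17% of 1200 mg = 204 mg → 200 mg

200 mg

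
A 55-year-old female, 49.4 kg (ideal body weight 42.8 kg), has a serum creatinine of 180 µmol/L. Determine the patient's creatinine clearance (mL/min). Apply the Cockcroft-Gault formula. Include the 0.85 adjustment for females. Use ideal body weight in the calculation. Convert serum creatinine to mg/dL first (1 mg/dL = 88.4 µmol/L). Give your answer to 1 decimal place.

SCr = 180 / 88.4 = 2.036 mg/dL
CrCl = (140 − 55) × 42.8 / (72 × 2.036) × 0.85 = 3638.0 / 146.59 × 0.85 ≈ 21.1 mL/min

21.1 mL/min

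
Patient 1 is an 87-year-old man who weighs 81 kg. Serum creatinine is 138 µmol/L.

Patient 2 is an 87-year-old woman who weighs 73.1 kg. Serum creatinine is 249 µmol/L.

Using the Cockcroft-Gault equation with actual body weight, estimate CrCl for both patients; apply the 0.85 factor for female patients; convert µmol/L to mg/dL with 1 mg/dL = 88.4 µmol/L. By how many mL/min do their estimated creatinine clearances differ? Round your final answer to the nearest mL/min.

22 mL/min

Patient 1: SCr = 138 / 88.4 = 1.561 mg/dL
Patient 1: CrCl = (140 − 87) × 81 / (72 × 1.561) = 4293.0 / 112.39 ≈ 38.2 mL/min
Patient 2: SCr = 249 / 88.4 = 2.817 mg/dL
Patient 2: CrCl = (140 − 87) × 73.1 / (72 × 2.817) × 0.85 = 3874.3 / 202.82 × 0.85 ≈ 16.2 mL/min
|38.2 − 16.2| = 22.0 mL/min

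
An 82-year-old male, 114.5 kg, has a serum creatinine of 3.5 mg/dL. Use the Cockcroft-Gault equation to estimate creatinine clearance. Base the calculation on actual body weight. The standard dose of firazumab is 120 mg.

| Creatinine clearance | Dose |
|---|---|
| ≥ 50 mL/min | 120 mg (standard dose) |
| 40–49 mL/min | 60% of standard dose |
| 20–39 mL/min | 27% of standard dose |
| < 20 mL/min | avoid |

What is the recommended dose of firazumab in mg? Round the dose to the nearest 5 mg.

CrCl = (140 − 82) × 114.5 / (72 × 3.5) = 6641.0 / 252.00 ≈ 26.4 mL/min
CrCl ≈ 26 mL/min → bracket 20–39 mL/min.
27% of 120 mg = 32.4 mg → 30 mg

30 mg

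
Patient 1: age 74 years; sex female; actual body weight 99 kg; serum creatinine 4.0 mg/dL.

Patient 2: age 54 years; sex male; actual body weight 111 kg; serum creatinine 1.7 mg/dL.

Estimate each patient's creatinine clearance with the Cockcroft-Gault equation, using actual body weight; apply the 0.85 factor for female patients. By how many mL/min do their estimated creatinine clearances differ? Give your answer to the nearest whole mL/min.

59 mL/min

Patient 1: CrCl = (140 − 74) × 99 / (72 × 4) × 0.85 = 6534.0 / 288.00 × 0.85 ≈ 19.3 mL/min
Patient 2: CrCl = (140 − 54) × 111 / (72 × 1.7) = 9546.0 / 122.40 ≈ 78.0 mL/min
|19.3 − 78.0| = 58.7 mL/min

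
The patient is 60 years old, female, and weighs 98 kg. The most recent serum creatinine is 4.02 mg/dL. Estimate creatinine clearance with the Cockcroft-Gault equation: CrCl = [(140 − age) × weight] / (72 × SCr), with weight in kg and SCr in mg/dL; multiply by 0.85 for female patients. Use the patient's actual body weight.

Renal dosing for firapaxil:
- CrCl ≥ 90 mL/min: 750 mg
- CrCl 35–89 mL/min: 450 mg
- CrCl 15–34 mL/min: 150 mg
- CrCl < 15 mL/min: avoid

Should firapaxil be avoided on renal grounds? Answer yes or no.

no

CrCl = (140 − 60) × 98 / (72 × 4.02) × 0.85 = 7840.0 / 289.44 × 0.85 ≈ 23.0 mL/min
CrCl ≈ 23 mL/min, which is ≥ 15 mL/min.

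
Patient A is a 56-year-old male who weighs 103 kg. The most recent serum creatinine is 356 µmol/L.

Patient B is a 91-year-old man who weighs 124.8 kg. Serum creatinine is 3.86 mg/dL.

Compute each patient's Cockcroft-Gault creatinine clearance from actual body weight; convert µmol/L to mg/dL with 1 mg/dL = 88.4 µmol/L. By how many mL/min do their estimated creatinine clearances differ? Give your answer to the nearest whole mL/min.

8 mL/min

Patient A: SCr = 356 / 88.4 = 4.027 mg/dL
Patient A: CrCl = (140 − 56) × 103 / (72 × 4.027) = 8652.0 / 289.94 ≈ 29.8 mL/min
Patient B: CrCl = (140 − 91) × 124.8 / (72 × 3.86) = 6115.2 / 277.92 ≈ 22.0 mL/min
|29.8 − 22.0| = 7.8 mL/min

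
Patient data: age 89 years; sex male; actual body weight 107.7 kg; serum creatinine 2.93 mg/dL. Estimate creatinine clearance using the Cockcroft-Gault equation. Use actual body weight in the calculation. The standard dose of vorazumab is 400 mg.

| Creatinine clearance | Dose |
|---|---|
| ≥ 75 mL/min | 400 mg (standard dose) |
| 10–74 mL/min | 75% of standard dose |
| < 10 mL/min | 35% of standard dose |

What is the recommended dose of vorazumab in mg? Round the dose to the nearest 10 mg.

CrCl = (140 − 89) × 107.7 / (72 × 2.93) = 5492.7 / 210.96 ≈ 26.0 mL/min
CrCl ≈ 26 mL/min → bracket 10–74 mL/min.
75% of 400 mg = 300 mg

300 mg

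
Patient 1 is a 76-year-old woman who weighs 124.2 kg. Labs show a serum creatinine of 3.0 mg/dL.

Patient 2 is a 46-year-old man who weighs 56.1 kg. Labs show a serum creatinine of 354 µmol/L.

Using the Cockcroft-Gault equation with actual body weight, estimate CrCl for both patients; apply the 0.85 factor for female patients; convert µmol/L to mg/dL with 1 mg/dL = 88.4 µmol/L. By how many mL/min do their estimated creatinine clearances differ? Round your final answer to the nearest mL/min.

Patient 1: CrCl = (140 − 76) × 124.2 / (72 × 3) × 0.85 = 7948.8 / 216.00 × 0.85 ≈ 31.3 mL/min
Patient 2: SCr = 354 / 88.4 = 4.005 mg/dL
Patient 2: CrCl = (140 − 46) × 56.1 / (72 × 4.005) = 5273.4 / 288.36 ≈ 18.3 mL/min
|31.3 − 18.3| = 13.0 mL/min

13 mL/min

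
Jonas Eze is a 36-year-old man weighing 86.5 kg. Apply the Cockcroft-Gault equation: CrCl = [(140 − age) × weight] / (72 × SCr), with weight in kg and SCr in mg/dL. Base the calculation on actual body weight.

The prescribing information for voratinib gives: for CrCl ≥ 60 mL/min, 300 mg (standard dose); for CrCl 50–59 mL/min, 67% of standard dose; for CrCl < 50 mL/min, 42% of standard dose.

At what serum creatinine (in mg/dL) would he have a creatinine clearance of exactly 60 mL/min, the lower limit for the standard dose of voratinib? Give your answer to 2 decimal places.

2.08 mg/dL

Standard dose requires CrCl ≥ 60 mL/min.
Set (140 − 36) × 86.5 / (72 × SCr) = 60
SCr = (140 − 36) × 86.5 / (72 × 60) = 2.082 mg/dL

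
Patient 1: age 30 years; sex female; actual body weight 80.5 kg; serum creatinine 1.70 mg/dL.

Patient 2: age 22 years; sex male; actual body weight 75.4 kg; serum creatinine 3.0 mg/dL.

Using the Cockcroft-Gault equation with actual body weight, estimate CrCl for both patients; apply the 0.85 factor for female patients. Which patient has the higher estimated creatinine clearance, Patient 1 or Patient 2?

Patient 1: CrCl = (140 − 30) × 80.5 / (72 × 1.7) × 0.85 = 8855.0 / 122.40 × 0.85 ≈ 61.5 mL/min
Patient 2: CrCl = (140 − 22) × 75.4 / (72 × 3) = 8897.2 / 216.00 ≈ 41.2 mL/min
61.5 vs 41.2 mL/min → Patient 1 is higher.

Patient 1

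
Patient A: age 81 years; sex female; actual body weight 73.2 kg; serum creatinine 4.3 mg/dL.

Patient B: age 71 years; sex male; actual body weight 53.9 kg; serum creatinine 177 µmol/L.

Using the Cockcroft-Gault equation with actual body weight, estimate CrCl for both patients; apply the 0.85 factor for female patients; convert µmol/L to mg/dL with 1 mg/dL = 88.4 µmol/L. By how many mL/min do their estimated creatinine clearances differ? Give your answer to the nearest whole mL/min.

Patient A: CrCl = (140 − 81) × 73.2 / (72 × 4.3) × 0.85 = 4318.8 / 309.60 × 0.85 ≈ 11.9 mL/min
Patient B: SCr = 177 / 88.4 = 2.002 mg/dL
Patient B: CrCl = (140 − 71) × 53.9 / (72 × 2.002) = 3719.1 / 144.14 ≈ 25.8 mL/min
|11.9 − 25.8| = 13.9 mL/min

14 mL/min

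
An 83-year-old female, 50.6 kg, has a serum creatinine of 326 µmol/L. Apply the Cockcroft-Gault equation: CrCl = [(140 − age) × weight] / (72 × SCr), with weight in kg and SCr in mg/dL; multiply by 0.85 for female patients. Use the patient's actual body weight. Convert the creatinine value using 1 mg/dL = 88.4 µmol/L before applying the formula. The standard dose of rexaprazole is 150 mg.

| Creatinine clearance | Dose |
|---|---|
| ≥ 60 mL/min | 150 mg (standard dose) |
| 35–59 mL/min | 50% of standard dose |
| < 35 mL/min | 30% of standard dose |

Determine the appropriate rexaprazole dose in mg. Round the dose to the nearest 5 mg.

45 mg

SCr = 326 / 88.4 = 3.688 mg/dL
CrCl = (140 − 83) × 50.6 / (72 × 3.688) × 0.85 = 2884.2 / 265.54 × 0.85 ≈ 9.2 mL/min
CrCl ≈ 9 mL/min → bracket < 35 mL/min.
30% of 150 mg = 45 mg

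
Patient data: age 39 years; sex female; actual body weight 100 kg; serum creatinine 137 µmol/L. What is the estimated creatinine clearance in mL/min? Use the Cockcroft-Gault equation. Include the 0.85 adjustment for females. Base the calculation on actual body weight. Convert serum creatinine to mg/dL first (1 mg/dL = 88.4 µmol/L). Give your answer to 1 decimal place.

SCr = 137 / 88.4 = 1.55 mg/dL
CrCl = (140 − 39) × 100 / (72 × 1.55) × 0.85 = 10100.0 / 111.60 × 0.85 ≈ 76.9 mL/min

76.9 mL/min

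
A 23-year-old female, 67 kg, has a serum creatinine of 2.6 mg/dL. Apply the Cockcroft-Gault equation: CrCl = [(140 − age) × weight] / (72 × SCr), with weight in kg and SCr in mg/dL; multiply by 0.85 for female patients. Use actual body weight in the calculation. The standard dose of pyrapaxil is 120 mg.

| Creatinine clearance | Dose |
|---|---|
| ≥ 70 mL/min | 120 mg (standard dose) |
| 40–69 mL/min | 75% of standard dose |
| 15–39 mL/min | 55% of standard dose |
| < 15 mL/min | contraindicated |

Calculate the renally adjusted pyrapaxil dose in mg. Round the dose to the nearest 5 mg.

65 mg

CrCl = (140 − 23) × 67 / (72 × 2.6) × 0.85 = 7839.0 / 187.20 × 0.85 ≈ 35.6 mL/min
CrCl ≈ 36 mL/min → bracket 15–39 mL/min.
55% of 120 mg = 66 mg → 65 mg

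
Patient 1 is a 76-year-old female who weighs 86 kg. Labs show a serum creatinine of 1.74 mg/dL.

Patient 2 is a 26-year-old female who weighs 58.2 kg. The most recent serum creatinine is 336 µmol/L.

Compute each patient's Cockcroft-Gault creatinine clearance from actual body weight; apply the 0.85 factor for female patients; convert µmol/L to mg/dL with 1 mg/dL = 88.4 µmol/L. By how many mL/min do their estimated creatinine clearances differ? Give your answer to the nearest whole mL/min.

Patient 1: CrCl = (140 − 76) × 86 / (72 × 1.74) × 0.85 = 5504.0 / 125.28 × 0.85 ≈ 37.3 mL/min
Patient 2: SCr = 336 / 88.4 = 3.801 mg/dL
Patient 2: CrCl = (140 − 26) × 58.2 / (72 × 3.801) × 0.85 = 6634.8 / 273.67 × 0.85 ≈ 20.6 mL/min
|37.3 − 20.6| = 16.7 mL/min

17 mL/min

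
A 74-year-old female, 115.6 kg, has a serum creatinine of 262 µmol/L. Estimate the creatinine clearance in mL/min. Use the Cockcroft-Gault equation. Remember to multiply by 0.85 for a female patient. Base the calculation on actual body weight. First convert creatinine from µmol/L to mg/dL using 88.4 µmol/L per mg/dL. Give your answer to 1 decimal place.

SCr = 262 / 88.4 = 2.964 mg/dL
CrCl = (140 − 74) × 115.6 / (72 × 2.964) × 0.85 = 7629.6 / 213.41 × 0.85 ≈ 30.4 mL/min

30.4 mL/min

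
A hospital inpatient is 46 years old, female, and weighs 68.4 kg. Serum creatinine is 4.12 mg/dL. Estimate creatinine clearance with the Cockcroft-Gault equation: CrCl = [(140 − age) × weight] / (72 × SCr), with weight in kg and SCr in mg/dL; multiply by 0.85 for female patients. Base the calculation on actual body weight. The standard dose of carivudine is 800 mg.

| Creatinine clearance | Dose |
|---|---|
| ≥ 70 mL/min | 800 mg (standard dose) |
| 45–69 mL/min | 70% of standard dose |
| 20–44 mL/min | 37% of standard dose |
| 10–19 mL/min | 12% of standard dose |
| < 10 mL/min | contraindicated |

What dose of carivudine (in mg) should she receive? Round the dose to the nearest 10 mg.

CrCl = (140 − 46) × 68.4 / (72 × 4.12) × 0.85 = 6429.6 / 296.64 × 0.85 ≈ 18.4 mL/min
CrCl ≈ 18 mL/min → bracket 10–19 mL/min.
12% of 800 mg = 96 mg → 100 mg

100 mg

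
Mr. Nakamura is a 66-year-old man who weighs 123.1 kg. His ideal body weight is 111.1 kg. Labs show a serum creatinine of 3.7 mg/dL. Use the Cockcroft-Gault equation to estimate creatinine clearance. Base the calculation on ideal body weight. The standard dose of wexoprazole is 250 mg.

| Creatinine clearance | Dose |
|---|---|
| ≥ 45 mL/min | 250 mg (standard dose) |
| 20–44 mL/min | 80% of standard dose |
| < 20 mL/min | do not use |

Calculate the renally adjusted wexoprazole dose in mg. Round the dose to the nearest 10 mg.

200 mg

CrCl = (140 − 66) × 111.1 / (72 × 3.7) = 8221.4 / 266.40 ≈ 30.9 mL/min
CrCl ≈ 31 mL/min → bracket 20–44 mL/min.
80% of 250 mg = 200 mg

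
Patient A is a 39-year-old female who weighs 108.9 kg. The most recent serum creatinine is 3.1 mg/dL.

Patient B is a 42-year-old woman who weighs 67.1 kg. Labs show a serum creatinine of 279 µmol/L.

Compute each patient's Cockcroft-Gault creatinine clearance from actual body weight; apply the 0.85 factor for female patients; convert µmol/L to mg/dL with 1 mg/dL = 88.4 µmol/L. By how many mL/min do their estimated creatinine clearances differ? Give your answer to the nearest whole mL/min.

17 mL/min

Patient A: CrCl = (140 − 39) × 108.9 / (72 × 3.1) × 0.85 = 10998.9 / 223.20 × 0.85 ≈ 41.9 mL/min
Patient B: SCr = 279 / 88.4 = 3.156 mg/dL
Patient B: CrCl = (140 − 42) × 67.1 / (72 × 3.156) × 0.85 = 6575.8 / 227.23 × 0.85 ≈ 24.6 mL/min
|41.9 − 24.6| = 17.3 mL/min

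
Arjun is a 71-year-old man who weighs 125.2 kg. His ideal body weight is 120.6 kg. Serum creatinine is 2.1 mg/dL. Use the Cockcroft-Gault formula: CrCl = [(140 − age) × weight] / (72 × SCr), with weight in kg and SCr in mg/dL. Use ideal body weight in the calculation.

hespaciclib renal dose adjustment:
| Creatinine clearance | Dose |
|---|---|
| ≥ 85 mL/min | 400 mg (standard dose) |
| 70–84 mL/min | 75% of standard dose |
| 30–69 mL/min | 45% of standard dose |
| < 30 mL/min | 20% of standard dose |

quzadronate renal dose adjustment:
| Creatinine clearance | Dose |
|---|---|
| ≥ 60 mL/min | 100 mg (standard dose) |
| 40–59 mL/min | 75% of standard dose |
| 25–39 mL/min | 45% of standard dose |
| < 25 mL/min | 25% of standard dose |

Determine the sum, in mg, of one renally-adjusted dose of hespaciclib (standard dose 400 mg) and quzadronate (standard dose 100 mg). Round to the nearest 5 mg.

CrCl = (140 − 71) × 120.6 / (72 × 2.1) = 8321.4 / 151.20 ≈ 55.0 mL/min
CrCl ≈ 55 mL/min.
hespaciclib: 30–69 mL/min → 45% of 400 mg = 180 mg.
quzadronate: 40–59 mL/min → 75% of 100 mg = 75 mg.
Total = 180 + 75 = 255 mg.

255 mg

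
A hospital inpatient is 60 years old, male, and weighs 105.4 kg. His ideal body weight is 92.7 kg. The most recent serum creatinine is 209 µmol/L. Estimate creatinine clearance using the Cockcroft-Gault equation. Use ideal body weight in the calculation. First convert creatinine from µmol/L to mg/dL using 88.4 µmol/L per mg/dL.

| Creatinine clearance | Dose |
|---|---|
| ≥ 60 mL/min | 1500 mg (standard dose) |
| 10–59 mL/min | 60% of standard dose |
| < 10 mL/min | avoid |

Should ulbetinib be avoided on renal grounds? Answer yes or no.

no

SCr = 209 / 88.4 = 2.364 mg/dL
CrCl = (140 − 60) × 92.7 / (72 × 2.364) = 7416.0 / 170.21 ≈ 43.6 mL/min
CrCl ≈ 44 mL/min, which is ≥ 10 mL/min.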